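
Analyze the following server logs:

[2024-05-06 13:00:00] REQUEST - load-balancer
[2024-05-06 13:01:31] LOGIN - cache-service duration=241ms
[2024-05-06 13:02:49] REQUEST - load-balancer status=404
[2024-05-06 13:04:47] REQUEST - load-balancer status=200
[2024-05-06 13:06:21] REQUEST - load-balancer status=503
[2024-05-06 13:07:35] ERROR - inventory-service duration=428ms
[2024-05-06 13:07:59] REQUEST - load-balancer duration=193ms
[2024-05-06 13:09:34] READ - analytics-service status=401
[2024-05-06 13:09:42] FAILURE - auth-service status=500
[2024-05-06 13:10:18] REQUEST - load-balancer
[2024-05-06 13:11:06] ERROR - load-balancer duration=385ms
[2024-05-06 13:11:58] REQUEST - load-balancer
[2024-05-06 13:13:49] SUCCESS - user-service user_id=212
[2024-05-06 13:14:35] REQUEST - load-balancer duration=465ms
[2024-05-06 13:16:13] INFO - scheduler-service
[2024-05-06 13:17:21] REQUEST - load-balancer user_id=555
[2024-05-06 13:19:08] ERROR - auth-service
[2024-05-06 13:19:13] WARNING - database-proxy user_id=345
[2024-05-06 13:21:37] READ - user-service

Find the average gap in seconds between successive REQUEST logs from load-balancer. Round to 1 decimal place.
130.1

To calculate average interval:

1. Find all REQUEST events for load-balancer in order
2. Calculate time gaps between consecutive events
3. Compute mean of gaps: 1041 / 8 = 130.1 seconds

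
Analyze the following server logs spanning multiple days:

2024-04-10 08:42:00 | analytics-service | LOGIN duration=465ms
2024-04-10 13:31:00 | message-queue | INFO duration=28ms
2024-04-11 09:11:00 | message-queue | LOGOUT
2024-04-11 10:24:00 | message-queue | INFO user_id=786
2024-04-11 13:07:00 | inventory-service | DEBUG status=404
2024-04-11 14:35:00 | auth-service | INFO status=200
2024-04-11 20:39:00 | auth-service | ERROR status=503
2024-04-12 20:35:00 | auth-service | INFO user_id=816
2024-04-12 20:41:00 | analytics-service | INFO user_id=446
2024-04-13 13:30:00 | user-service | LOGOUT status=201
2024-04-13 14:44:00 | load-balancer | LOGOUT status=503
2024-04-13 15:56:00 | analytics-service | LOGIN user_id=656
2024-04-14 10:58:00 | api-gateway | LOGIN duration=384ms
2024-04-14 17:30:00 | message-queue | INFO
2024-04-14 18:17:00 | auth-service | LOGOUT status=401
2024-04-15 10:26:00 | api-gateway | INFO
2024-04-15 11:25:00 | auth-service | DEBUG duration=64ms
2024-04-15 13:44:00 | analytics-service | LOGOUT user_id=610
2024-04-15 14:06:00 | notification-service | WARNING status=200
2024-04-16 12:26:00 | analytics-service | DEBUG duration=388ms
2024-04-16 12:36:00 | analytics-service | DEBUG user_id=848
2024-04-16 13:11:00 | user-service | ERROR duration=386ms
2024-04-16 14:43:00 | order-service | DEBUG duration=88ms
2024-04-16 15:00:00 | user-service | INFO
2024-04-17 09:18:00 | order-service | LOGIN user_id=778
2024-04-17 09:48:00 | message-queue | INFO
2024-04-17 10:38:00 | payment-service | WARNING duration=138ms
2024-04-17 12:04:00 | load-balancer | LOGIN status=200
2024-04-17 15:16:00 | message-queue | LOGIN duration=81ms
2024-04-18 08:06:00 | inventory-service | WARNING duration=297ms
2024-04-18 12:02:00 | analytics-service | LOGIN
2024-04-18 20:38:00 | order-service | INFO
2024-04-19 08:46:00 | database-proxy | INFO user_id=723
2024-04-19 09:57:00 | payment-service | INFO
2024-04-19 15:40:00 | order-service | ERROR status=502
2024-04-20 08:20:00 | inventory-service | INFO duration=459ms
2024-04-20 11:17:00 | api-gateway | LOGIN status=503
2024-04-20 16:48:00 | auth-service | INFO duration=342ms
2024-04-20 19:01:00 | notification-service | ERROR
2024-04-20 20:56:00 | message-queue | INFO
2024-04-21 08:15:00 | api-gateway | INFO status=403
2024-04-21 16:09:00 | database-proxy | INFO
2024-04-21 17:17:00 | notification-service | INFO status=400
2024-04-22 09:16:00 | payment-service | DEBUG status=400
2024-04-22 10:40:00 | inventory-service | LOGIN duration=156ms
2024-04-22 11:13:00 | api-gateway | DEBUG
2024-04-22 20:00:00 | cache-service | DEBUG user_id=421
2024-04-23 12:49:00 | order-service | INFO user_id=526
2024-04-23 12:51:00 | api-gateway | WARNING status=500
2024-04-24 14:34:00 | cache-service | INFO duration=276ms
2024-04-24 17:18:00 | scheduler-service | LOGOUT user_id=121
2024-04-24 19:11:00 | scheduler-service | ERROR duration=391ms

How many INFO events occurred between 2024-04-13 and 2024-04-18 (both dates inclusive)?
5

To filter by date range:

1. Date range: 2024-04-13 through 2024-04-18, both dates inclusive
2. Filter for INFO events whose date falls in this range
3. Count matching events: 5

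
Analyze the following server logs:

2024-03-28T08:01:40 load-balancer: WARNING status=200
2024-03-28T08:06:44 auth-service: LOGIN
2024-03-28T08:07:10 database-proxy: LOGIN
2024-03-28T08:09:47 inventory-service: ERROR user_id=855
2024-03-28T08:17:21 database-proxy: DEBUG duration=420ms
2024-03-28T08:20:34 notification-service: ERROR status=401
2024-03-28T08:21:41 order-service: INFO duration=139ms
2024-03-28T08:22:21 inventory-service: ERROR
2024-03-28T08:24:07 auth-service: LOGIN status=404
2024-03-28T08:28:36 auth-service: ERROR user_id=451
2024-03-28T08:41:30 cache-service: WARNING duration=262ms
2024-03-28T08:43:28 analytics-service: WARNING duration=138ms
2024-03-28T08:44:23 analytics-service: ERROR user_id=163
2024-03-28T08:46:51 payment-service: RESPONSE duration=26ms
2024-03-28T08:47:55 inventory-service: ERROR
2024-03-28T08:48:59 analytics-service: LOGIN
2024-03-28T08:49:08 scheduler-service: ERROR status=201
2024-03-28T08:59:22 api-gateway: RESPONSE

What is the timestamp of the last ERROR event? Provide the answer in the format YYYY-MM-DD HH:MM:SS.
2024-03-28 08:49:08

To find the last event:

1. Filter for all ERROR events
2. Sort by timestamp
3. Select the last one
4. Timestamp: 2024-03-28 08:49:08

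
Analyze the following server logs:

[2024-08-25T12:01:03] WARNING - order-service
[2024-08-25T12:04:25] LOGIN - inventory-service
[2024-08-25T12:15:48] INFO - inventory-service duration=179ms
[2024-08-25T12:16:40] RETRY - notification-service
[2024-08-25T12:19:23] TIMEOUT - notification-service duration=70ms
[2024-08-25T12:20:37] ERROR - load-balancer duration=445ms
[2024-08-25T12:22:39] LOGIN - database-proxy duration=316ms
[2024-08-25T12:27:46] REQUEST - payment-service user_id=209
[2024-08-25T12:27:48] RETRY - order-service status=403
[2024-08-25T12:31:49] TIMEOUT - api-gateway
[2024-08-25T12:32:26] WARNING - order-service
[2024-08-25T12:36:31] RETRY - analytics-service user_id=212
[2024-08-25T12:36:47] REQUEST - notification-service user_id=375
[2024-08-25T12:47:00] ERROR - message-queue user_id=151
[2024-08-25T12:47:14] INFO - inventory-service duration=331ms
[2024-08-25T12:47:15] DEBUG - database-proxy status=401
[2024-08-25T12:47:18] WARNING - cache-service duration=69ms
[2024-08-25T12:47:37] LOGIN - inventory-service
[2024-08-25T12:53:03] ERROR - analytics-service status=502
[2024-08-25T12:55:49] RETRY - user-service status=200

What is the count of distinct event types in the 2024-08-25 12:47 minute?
5

To count unique event types:

1. Filter events in the minute starting at 2024-08-25 12:47
2. Extract event types from matching entries
3. Count unique types: 5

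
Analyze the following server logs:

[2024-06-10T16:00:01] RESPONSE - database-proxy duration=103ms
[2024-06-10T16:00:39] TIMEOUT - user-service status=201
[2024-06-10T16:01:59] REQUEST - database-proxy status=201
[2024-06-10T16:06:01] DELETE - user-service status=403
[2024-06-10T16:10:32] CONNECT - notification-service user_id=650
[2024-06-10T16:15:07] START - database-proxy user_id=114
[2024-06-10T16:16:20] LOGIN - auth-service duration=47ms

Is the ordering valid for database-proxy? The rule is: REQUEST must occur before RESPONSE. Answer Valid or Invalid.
Invalid

To validate ordering:

1. Required order: REQUEST → RESPONSE
2. Rule: REQUEST must occur before RESPONSE
3. Check actual order of events for database-proxy
4. Result: Invalid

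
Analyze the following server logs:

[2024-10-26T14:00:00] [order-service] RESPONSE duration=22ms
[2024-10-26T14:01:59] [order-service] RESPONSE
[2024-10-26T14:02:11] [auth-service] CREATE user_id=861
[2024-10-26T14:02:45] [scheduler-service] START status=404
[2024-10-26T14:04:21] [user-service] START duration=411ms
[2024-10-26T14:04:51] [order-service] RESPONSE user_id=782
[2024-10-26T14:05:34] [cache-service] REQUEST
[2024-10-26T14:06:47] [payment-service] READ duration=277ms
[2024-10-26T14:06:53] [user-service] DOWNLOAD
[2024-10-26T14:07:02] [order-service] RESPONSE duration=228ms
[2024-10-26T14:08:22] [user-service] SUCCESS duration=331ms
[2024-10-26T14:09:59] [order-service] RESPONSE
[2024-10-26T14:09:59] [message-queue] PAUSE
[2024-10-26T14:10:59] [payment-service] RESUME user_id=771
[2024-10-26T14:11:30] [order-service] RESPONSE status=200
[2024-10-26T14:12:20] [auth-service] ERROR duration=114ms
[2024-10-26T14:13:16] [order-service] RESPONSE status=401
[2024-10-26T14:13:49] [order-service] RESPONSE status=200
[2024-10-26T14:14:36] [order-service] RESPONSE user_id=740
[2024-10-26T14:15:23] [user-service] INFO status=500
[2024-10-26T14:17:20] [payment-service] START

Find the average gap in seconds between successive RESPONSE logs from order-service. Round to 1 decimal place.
109.5

To calculate average interval:

1. Find all RESPONSE events for order-service in order
2. Calculate time gaps between consecutive events
3. Compute mean of gaps: 876 / 8 = 109.5 seconds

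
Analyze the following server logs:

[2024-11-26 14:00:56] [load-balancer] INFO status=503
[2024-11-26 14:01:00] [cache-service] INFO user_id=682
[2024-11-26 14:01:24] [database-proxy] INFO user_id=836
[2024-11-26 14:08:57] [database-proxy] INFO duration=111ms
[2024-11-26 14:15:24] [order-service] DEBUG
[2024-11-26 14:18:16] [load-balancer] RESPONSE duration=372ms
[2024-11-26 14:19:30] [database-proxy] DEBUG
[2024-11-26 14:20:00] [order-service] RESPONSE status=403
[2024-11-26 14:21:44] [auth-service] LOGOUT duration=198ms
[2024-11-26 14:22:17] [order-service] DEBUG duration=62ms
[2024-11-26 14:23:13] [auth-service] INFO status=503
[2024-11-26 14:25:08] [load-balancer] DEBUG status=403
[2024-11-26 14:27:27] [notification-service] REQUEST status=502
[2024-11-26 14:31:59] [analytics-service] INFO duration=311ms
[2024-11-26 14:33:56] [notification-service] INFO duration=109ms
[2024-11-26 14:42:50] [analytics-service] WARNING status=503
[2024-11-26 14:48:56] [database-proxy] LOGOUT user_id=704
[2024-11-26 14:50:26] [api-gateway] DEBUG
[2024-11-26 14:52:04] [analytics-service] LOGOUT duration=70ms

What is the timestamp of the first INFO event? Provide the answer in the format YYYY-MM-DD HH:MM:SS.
2024-11-26 14:00:56

To find the first event:

1. Filter for all INFO events
2. Sort by timestamp
3. Select the first one
4. Timestamp: 2024-11-26 14:00:56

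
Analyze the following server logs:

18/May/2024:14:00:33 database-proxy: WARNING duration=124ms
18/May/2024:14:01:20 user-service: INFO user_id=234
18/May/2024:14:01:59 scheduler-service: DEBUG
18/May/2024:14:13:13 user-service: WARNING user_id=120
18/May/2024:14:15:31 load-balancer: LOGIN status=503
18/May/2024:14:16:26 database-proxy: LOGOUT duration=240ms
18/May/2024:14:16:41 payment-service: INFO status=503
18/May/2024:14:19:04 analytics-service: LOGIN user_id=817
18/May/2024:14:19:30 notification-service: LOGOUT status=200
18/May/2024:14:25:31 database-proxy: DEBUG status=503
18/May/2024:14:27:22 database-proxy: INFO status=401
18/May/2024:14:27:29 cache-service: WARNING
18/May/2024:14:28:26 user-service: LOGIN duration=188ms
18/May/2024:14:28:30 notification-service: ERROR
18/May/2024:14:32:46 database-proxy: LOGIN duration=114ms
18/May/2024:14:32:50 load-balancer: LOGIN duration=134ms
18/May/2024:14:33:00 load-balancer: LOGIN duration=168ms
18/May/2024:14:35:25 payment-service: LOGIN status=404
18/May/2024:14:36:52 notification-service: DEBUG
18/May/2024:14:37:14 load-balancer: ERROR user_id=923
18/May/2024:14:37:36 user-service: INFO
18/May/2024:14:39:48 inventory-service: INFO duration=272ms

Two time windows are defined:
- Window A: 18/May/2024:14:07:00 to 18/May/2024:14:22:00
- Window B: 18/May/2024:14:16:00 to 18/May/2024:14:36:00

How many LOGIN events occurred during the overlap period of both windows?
1

To find overlap events:

1. Window A: 18/May/2024:14:07:00 to 18/May/2024:14:22:00
2. Window B: 18/May/2024:14:16:00 to 18/May/2024:14:36:00
3. Overlap period: 18/May/2024:14:16:00 to 18/May/2024:14:22:00
4. Count LOGIN events in overlap: 1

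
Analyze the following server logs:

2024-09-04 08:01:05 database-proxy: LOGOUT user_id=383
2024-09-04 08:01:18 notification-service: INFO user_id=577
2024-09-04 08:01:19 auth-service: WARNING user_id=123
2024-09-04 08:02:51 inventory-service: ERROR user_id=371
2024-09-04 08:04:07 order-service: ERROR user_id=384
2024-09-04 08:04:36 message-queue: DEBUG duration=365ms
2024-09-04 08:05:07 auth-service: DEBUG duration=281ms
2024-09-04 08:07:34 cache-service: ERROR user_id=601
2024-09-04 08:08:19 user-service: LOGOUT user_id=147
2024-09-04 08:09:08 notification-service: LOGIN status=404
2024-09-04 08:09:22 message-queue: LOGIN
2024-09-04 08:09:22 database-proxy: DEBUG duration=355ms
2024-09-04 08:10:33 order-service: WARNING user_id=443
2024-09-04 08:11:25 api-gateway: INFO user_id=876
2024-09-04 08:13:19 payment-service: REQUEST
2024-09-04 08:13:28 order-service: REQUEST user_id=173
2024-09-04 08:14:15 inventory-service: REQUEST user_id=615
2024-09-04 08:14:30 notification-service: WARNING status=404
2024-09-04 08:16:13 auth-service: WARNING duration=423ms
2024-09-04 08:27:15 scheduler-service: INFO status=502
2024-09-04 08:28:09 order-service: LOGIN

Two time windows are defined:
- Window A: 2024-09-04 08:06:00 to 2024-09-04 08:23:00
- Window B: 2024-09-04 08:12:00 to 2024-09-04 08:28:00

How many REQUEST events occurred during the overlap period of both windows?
3

To find overlap events:

1. Window A: 2024-09-04 08:06:00 to 2024-09-04 08:23:00
2. Window B: 2024-09-04 08:12:00 to 2024-09-04 08:28:00
3. Overlap period: 2024-09-04 08:12:00 to 2024-09-04 08:23:00
4. Count REQUEST events in overlap: 3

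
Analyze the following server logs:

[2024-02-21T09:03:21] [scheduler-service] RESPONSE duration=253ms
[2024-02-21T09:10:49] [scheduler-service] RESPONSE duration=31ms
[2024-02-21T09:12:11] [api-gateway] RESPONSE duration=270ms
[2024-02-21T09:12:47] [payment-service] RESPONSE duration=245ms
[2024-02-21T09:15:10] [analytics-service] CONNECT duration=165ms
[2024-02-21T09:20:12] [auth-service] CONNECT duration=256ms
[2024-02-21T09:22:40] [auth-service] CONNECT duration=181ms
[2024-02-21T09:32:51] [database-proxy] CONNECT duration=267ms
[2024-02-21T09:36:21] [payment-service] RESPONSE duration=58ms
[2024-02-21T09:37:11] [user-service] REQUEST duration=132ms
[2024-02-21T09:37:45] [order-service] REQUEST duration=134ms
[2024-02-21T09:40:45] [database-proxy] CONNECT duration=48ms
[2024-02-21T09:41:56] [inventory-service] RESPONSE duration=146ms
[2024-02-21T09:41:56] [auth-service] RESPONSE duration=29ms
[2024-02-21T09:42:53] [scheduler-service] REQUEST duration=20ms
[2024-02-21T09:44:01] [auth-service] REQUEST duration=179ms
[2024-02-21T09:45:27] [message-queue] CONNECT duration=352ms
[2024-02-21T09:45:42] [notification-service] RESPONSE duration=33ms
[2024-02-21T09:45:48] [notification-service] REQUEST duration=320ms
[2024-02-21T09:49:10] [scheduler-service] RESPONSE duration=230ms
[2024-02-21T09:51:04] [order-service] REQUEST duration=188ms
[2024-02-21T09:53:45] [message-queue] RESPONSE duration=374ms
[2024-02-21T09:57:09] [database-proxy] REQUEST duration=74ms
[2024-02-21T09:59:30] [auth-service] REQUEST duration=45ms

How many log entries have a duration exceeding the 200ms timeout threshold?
9

To count timeouts:

1. Threshold: 200ms
2. Extract duration from each log entry
3. Count entries where duration > 200
4. Timeout count: 9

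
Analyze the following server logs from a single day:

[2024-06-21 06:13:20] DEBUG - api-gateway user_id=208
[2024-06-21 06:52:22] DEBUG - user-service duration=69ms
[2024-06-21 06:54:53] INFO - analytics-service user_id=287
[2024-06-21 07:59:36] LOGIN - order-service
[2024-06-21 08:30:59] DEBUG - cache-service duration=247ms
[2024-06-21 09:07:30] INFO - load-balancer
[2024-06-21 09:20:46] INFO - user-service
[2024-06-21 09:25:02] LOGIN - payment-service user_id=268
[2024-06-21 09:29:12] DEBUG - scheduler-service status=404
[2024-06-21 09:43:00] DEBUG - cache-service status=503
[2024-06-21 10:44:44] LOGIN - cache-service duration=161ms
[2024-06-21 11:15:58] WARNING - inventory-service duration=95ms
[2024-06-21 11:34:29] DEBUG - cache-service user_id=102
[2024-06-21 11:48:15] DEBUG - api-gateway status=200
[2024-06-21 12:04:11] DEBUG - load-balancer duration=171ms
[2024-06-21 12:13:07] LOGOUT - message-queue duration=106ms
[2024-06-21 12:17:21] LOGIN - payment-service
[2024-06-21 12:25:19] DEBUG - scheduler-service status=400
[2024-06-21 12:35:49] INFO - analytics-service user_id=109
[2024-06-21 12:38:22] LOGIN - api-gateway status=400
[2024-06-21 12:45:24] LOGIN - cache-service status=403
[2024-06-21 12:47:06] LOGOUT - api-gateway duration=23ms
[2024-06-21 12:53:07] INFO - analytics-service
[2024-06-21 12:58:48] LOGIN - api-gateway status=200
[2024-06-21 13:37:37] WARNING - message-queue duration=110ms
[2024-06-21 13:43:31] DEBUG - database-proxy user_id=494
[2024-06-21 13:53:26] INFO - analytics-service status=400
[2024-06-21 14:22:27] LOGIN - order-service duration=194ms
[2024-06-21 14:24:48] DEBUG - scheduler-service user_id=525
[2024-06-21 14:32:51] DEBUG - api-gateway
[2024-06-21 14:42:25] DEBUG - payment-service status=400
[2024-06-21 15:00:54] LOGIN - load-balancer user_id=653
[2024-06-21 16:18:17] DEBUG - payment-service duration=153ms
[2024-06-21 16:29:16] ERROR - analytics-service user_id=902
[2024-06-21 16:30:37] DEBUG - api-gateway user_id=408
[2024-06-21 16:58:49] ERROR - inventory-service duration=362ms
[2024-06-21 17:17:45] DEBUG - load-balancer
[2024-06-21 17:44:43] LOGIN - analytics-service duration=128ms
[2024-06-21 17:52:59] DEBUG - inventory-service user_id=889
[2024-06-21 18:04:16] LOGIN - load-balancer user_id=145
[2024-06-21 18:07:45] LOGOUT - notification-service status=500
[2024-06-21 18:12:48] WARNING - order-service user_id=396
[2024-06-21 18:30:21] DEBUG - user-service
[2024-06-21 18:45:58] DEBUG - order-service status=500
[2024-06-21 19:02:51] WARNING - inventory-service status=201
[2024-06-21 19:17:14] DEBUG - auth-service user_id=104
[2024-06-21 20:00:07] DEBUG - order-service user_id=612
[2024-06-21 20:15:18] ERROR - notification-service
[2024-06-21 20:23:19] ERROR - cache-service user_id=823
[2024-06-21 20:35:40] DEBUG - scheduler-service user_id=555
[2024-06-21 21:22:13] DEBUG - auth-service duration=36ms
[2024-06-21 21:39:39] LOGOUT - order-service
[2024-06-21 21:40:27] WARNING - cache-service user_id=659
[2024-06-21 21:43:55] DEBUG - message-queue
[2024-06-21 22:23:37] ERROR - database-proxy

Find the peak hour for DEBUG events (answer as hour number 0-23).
14

To find the peak hour:

1. Group all DEBUG events by hour
2. Count events in each hour
3. Find hour with maximum count
4. Peak hour: 14 (with 3 events)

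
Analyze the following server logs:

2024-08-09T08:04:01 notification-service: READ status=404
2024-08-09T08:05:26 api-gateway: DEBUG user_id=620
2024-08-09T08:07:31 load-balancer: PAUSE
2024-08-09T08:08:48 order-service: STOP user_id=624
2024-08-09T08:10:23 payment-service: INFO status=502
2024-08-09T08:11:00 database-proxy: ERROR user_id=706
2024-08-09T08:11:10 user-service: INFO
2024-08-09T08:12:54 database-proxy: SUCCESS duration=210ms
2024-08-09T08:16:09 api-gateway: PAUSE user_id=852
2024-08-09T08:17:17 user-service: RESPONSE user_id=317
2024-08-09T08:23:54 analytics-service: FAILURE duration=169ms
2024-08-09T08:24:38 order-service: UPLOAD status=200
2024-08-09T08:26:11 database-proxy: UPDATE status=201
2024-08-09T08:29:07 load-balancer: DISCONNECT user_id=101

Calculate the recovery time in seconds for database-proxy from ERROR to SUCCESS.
114

To calculate recovery time:

1. Find ERROR event for database-proxy: 2024-08-09T08:11:00
2. Find next SUCCESS event for database-proxy: 2024-08-09T08:12:54
3. Recovery time: 2024-08-09T08:12:54 - 2024-08-09T08:11:00 = 114 seconds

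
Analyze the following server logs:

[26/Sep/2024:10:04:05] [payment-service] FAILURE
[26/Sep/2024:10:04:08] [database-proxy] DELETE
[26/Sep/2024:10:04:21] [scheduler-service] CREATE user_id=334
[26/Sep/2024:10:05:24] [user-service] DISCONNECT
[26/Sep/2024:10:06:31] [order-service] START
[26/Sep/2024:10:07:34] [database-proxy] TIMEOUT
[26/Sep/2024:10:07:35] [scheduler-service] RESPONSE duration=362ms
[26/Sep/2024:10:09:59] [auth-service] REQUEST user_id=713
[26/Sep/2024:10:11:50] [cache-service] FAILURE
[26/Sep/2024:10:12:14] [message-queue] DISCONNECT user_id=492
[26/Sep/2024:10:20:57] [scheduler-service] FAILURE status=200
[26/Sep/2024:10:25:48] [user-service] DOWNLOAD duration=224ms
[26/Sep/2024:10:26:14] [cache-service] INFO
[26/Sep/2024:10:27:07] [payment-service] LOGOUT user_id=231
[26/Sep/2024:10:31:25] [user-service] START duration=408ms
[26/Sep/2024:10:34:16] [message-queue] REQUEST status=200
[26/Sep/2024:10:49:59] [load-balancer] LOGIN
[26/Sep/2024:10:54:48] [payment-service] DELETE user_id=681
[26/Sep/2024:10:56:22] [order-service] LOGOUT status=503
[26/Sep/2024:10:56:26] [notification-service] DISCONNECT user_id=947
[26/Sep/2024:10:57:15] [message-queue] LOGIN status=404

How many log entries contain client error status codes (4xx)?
1

To find matching entries:

1. Pattern to match: client error status codes (4xx)
2. Scan each log entry for the pattern
3. Count matches: 1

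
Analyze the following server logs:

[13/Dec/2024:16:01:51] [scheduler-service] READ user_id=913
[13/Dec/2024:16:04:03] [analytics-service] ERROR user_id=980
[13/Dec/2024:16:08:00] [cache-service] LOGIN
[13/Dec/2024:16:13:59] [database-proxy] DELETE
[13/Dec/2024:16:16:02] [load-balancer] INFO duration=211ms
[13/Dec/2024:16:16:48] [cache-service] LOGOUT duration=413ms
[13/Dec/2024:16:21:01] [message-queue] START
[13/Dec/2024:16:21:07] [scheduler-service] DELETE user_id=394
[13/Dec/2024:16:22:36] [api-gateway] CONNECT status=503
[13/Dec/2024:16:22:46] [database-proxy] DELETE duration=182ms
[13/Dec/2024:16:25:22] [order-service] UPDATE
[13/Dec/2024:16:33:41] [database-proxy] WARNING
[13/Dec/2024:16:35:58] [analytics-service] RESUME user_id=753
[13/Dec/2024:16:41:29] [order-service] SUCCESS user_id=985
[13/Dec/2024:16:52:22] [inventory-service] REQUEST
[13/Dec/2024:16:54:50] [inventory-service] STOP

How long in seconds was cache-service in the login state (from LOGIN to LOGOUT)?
528

To calculate state duration:

1. Find LOGIN event for cache-service: 13/Dec/2024:16:08:00
2. Find LOGOUT event for cache-service: 13/Dec/2024:16:16:48
3. Calculate duration: 13/Dec/2024:16:16:48 - 13/Dec/2024:16:08:00 = 528 seconds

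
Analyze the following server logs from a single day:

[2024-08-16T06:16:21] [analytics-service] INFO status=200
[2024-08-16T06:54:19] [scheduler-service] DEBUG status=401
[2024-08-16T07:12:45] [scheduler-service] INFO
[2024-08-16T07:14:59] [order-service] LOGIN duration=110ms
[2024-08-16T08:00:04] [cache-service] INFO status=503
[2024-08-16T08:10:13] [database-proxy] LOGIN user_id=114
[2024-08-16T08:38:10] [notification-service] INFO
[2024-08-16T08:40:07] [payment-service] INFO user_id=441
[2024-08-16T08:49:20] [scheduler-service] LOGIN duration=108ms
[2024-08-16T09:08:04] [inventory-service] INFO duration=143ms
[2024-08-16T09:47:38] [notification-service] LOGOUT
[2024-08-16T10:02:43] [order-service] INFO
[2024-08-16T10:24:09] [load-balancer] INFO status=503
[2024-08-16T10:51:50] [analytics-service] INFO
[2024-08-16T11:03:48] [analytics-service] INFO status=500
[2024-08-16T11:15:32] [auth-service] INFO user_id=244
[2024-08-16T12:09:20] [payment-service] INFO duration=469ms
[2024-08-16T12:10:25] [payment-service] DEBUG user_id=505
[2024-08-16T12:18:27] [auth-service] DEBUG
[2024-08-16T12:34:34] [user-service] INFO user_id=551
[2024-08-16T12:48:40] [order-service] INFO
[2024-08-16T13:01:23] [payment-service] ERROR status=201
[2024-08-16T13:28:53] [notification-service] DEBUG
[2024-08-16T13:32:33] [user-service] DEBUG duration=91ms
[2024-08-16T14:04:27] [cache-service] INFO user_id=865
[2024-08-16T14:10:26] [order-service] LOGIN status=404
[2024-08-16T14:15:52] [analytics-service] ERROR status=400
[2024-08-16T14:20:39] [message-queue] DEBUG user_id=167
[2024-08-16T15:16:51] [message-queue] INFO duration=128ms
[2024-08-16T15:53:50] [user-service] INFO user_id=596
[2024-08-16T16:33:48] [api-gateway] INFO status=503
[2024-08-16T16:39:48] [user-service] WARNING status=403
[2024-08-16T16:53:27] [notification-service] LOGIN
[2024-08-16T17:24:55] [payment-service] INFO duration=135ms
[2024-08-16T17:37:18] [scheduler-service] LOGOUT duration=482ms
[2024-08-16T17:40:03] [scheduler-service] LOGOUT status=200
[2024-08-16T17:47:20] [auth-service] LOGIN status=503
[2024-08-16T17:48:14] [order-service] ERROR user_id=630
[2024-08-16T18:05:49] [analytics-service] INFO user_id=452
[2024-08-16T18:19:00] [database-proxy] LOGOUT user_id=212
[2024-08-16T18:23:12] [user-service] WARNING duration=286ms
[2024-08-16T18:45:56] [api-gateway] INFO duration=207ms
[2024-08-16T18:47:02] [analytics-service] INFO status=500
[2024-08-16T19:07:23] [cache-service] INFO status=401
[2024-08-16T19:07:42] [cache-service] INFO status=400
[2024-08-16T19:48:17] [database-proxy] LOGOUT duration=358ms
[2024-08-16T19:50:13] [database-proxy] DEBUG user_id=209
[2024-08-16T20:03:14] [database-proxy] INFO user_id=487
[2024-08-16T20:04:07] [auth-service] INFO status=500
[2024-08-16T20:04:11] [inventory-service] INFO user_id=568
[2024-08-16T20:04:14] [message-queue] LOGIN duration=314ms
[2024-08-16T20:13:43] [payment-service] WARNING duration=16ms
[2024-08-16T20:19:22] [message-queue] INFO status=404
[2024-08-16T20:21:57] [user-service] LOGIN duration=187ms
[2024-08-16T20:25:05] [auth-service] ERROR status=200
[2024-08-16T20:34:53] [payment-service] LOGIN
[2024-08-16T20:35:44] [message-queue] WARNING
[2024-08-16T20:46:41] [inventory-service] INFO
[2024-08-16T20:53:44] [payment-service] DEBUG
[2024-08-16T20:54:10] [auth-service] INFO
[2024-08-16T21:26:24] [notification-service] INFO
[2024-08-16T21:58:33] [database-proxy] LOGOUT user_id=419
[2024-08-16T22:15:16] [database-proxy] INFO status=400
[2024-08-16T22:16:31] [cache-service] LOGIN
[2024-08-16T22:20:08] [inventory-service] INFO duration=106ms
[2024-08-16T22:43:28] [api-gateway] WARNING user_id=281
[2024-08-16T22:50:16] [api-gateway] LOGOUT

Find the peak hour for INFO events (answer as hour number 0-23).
20

To find the peak hour:

1. Group all INFO events by hour
2. Count events in each hour
3. Find hour with maximum count
4. Peak hour: 20 (with 6 events)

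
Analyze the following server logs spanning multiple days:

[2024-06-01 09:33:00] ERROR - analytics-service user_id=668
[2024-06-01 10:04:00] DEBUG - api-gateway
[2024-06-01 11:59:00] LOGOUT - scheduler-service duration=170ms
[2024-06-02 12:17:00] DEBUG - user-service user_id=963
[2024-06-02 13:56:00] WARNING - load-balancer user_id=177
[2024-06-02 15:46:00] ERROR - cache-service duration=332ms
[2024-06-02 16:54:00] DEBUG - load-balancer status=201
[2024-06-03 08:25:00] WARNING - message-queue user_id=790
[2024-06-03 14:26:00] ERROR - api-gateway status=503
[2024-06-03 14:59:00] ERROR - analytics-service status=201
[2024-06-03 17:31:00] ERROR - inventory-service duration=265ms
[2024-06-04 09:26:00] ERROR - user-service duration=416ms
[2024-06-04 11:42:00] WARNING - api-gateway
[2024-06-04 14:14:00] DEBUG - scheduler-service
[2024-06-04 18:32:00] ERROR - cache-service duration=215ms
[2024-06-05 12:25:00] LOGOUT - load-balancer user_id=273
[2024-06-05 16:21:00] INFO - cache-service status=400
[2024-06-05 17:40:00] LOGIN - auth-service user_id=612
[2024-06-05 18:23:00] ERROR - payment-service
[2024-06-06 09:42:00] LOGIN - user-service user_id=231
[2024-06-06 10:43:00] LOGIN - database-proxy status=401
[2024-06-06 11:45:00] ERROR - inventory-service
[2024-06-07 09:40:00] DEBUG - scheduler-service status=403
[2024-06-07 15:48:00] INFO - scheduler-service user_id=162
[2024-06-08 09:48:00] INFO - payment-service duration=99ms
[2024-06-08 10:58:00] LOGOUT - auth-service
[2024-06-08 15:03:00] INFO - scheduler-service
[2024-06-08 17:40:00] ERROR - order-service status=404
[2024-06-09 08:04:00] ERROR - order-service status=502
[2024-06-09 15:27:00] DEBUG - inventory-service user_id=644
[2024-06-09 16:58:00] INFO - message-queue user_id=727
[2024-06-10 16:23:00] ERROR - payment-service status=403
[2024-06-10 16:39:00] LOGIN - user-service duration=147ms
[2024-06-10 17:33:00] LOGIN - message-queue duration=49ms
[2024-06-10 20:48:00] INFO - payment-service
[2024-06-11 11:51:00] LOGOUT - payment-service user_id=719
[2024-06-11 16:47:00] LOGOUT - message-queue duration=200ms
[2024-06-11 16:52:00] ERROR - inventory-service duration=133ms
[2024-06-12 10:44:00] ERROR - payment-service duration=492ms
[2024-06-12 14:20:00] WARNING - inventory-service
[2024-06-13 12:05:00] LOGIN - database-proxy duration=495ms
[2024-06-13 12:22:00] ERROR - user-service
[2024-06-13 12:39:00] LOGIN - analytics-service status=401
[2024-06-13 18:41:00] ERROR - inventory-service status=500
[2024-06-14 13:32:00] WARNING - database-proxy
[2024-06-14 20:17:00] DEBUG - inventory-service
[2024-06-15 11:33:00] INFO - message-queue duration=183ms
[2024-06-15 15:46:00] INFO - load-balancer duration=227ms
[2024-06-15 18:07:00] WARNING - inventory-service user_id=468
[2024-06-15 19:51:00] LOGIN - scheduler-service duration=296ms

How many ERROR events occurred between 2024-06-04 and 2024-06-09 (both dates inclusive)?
6

To filter by date range:

1. Date range: 2024-06-04 through 2024-06-09, both dates inclusive
2. Filter for ERROR events whose date falls in this range
3. Count matching events: 6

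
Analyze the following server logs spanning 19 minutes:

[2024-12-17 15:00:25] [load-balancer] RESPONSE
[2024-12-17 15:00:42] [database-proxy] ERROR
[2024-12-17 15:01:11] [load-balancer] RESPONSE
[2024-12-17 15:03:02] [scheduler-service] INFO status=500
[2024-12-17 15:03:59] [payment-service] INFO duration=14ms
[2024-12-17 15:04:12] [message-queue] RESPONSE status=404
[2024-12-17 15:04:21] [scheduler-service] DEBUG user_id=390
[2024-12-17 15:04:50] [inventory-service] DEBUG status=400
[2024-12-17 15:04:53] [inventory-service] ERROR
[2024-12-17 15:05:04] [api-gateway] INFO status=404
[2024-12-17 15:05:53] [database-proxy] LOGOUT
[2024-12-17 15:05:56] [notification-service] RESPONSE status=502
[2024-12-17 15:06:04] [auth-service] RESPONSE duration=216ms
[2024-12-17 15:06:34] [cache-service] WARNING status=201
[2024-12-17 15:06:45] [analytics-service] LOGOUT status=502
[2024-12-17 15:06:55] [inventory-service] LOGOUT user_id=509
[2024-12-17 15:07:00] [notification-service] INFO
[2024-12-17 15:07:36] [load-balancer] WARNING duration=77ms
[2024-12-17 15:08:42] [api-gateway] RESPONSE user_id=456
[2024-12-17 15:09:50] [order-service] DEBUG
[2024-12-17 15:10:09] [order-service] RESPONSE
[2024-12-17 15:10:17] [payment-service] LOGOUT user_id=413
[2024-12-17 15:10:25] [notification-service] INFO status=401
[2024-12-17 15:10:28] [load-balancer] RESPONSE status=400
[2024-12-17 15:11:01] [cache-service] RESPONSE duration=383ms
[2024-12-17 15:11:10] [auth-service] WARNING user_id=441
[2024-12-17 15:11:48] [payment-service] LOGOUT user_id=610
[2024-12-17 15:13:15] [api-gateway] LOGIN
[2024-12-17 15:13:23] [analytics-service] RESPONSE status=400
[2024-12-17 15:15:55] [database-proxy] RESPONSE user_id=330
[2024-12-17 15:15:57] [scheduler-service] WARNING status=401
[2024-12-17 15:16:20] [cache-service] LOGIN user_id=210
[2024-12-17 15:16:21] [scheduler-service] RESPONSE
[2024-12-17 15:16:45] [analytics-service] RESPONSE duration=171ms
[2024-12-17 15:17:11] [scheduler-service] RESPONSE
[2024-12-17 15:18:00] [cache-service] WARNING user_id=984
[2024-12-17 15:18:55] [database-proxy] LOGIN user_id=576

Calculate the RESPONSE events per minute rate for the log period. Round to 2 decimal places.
0.74

To calculate the rate:

1. Count total RESPONSE events: 14
2. Total time period: 19 minutes
3. Rate = 14 / 19 = 0.74 events per minute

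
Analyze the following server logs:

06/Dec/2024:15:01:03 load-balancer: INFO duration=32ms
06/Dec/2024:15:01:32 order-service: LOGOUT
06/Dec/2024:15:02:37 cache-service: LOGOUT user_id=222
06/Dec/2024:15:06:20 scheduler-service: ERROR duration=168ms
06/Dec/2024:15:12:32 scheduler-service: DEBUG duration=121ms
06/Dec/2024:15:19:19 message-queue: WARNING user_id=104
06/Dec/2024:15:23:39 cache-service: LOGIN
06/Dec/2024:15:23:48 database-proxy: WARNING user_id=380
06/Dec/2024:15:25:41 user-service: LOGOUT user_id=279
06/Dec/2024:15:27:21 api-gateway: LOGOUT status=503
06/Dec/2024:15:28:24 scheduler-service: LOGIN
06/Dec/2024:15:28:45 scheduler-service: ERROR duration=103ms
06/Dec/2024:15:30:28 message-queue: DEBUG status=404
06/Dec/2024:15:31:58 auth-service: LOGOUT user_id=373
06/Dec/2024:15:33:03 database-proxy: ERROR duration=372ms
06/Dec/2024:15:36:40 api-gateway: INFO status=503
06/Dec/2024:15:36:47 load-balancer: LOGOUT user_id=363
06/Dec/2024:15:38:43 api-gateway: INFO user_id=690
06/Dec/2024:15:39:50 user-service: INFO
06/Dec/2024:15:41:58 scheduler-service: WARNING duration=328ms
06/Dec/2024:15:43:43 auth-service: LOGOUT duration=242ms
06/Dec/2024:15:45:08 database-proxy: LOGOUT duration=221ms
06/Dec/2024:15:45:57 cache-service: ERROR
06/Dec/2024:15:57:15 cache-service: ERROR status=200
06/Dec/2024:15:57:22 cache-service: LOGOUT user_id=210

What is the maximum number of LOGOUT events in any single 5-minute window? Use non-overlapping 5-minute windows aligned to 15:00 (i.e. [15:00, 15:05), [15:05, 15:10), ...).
2

To find the burst window:

1. Divide the log period into non-overlapping 5-minute windows starting at 15:00
2. Count LOGOUT events in each window
3. Find the window with maximum count
4. Maximum events in a window: 2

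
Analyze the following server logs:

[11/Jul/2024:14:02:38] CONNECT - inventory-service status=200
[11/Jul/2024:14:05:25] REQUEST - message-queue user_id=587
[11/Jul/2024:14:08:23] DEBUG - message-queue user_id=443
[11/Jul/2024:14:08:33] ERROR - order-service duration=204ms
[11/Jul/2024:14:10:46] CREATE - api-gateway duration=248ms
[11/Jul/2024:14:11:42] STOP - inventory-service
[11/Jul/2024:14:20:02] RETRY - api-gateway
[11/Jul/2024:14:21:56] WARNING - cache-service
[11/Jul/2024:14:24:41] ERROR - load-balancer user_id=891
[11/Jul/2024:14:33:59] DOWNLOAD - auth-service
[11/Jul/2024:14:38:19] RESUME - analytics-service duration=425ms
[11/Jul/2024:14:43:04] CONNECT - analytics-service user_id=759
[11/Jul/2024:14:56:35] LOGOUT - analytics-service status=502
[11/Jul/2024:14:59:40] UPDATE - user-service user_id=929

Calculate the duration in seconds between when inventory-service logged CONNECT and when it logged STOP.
544

To find the time between events:

1. Locate the first CONNECT event for inventory-service: 11/Jul/2024:14:02:38
2. Locate the first STOP event for inventory-service: 11/Jul/2024:14:11:42
3. Calculate the difference: 11/Jul/2024:14:11:42 - 11/Jul/2024:14:02:38 = 544 seconds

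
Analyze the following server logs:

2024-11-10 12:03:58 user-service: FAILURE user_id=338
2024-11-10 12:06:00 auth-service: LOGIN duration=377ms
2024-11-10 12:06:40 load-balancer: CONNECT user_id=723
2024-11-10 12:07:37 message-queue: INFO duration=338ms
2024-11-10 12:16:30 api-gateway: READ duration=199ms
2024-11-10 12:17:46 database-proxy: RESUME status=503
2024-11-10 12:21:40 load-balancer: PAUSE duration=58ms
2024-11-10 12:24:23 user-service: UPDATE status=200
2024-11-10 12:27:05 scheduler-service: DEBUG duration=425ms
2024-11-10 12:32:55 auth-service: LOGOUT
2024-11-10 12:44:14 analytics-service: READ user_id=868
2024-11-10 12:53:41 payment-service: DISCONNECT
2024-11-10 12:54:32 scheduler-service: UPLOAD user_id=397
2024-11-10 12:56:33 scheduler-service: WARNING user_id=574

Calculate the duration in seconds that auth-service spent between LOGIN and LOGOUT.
1615

To calculate state duration:

1. Find LOGIN event for auth-service: 2024-11-10 12:06:00
2. Find LOGOUT event for auth-service: 2024-11-10 12:32:55
3. Calculate duration: 2024-11-10 12:32:55 - 2024-11-10 12:06:00 = 1615 seconds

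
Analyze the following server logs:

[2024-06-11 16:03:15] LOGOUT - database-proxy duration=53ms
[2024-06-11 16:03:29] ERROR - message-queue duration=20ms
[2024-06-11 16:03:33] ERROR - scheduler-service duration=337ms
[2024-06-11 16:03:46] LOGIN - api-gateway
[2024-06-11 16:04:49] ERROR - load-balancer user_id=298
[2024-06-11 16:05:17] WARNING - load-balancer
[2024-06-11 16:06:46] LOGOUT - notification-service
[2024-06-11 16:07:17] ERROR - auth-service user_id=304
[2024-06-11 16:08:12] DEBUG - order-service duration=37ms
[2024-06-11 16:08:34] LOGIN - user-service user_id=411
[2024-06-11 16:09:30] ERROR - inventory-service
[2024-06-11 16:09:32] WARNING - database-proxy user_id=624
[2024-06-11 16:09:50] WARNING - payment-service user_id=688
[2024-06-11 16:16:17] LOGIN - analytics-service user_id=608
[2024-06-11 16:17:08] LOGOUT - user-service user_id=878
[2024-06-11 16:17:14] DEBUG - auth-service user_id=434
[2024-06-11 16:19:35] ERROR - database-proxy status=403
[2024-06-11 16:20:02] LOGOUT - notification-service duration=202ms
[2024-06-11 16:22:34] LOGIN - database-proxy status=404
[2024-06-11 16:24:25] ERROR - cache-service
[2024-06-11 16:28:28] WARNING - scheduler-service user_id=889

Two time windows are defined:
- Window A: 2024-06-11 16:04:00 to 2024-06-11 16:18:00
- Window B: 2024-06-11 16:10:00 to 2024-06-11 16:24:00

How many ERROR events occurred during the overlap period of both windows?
0

To find overlap events:

1. Window A: 2024-06-11 16:04:00 to 2024-06-11 16:18:00
2. Window B: 2024-06-11 16:10:00 to 2024-06-11 16:24:00
3. Overlap period: 2024-06-11 16:10:00 to 2024-06-11 16:18:00
4. Count ERROR events in overlap: 0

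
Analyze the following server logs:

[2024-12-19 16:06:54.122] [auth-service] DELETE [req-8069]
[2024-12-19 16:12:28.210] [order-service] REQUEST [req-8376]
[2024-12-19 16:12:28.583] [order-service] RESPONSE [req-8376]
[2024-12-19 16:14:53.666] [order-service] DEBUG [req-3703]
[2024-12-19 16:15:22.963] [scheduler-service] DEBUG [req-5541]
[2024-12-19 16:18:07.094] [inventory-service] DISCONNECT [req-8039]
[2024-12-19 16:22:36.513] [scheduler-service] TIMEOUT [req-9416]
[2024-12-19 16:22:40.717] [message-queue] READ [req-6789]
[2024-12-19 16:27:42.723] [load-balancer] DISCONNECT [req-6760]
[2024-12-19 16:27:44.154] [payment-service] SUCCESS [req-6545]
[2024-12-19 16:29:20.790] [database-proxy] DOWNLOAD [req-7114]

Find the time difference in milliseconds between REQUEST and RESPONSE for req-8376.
373

To calculate latency:

1. Find REQUEST with id req-8376: 2024-12-19 16:12:28.210
2. Find RESPONSE with id req-8376: 2024-12-19 16:12:28.583
3. Latency: 2024-12-19 16:12:28.583 - 2024-12-19 16:12:28.210 = 373ms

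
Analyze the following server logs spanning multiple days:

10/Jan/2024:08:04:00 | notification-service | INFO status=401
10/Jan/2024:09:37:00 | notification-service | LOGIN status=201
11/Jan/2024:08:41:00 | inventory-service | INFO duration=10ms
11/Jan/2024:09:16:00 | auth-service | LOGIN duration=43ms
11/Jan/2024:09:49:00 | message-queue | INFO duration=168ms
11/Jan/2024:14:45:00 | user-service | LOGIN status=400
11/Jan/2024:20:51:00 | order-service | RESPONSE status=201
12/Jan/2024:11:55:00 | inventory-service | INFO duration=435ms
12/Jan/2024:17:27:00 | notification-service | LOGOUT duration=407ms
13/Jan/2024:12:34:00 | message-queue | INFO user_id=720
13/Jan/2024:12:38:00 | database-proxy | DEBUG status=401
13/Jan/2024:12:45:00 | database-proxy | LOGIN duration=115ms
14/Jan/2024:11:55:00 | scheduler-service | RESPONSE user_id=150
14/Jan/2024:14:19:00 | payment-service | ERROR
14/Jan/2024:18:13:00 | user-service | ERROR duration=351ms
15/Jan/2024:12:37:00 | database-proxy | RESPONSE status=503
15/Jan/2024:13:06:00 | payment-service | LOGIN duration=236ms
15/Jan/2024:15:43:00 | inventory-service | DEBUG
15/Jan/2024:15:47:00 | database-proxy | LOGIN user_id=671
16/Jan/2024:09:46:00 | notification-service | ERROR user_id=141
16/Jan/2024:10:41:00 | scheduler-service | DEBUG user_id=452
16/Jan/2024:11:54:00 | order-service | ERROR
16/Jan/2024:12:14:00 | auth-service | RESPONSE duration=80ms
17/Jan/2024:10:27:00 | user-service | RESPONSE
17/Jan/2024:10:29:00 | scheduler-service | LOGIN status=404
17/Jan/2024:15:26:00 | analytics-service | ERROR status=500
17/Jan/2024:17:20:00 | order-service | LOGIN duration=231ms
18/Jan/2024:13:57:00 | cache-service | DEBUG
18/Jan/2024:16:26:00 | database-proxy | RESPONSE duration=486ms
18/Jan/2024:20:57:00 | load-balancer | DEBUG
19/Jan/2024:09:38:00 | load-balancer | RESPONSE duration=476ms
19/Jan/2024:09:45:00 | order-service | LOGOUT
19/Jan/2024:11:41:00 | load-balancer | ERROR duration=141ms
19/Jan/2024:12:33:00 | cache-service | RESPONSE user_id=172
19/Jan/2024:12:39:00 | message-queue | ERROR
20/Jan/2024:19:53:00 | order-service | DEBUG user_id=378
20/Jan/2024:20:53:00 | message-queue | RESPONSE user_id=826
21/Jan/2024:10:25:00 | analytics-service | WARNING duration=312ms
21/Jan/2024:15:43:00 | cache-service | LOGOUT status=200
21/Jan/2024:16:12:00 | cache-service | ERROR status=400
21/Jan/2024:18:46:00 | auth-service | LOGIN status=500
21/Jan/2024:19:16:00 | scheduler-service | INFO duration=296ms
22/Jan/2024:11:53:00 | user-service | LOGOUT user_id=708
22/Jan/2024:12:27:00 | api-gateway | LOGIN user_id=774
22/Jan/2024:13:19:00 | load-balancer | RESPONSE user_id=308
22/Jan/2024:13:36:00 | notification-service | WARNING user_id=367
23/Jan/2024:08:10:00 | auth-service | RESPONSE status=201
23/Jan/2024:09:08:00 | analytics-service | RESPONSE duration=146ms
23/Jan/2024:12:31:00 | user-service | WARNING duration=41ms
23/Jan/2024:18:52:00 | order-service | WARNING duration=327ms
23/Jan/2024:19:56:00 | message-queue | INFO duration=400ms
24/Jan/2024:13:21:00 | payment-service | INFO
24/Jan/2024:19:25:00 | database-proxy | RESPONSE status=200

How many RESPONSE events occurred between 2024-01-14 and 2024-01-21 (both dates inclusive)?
8

To filter by date range:

1. Date range: 2024-01-14 through 2024-01-21, both dates inclusive
2. Filter for RESPONSE events whose date falls in this range
3. Count matching events: 8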